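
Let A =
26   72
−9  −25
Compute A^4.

tr A = 1 and det A = −2, so the characteristic polynomial is λ² − (1)λ + (−2) with roots −1 and 2.
Eigenvectors give P = [[−8, −3], [3, 1]] with P⁻¹ = [[1, 3], [−3, −8]], and A = P·diag(−1, 2)·P⁻¹.
Then A^4 = P·diag(1, 16)·P⁻¹ = [[−8, −48], [3, 16]] · [[1, 3], [−3, −8]] = [[136, 360], [−45, −119]].

[[136, 360], [−45, −119]]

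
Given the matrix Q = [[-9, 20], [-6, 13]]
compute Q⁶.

[[-3639, 7280], [-2184, 4369]]

tr Q = 4 and det Q = 3, so the characteristic polynomial is λ² − (4)λ + (3) with roots 3 and 1.
Eigenvectors give P = [[-5, 2], [-3, 1]] with P⁻¹ = [[1, -2], [3, -5]], and Q = P·diag(3, 1)·P⁻¹.
Then Q⁶ = P·diag(729, 1)·P⁻¹ = [[-3645, 2], [-2187, 1]] · [[1, -2], [3, -5]] = [[-3639, 7280], [-2184, 4369]].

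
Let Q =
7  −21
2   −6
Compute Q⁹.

Q² = Q (a projection; rank 1, trace 1), so Q⁹ = Q.

[[7, −21], [2, −6]]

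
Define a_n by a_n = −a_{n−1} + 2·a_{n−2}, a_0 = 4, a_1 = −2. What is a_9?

With companion matrix C = [[−1, 2], [1, 0]], [a_n, a_{n−1}]ᵀ = C·[a_{n−1}, a_{n−2}]ᵀ, so [a_9, a_8]ᵀ = C⁸·[a_1, a_0]ᵀ.
C⁸ = [[171, −170], [−85, 86]], giving [a_9, a_8]ᵀ = [[−1022], [514]].

−1022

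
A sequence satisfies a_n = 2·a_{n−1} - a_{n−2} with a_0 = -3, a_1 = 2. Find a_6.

27

With companion matrix C = [[2, -1], [1, 0]], [a_n, a_{n−1}]ᵀ = C·[a_{n−1}, a_{n−2}]ᵀ, so [a_6, a_5]ᵀ = C⁵·[a_1, a_0]ᵀ.
C⁵ = [[6, -5], [5, -4]], giving [a_6, a_5]ᵀ = [[27], [22]].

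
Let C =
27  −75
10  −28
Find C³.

[[183, −525], [70, −202]]

tr C = −1 and det C = −6, so the characteristic polynomial is λ² − (−1)λ + (−6) with roots 2 and −3.
Eigenvectors give P = [[3, −5], [1, −2]] with P⁻¹ = [[2, −5], [1, −3]], and C = P·diag(2, −3)·P⁻¹.
Then C³ = P·diag(8, −27)·P⁻¹ = [[24, 135], [8, 54]] · [[2, −5], [1, −3]] = [[183, −525], [70, −202]].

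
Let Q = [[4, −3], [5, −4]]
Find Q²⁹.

[[4, −3], [5, −4]]

Q² = I (check: tr Q = 0 and det Q = −1), so Q²⁹ = Q since 29 is odd.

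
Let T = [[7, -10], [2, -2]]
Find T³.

tr T = 5 and det T = 6, so the characteristic polynomial is λ² − (5)λ + (6) with roots 3 and 2.
Eigenvectors give P = [[5, 2], [2, 1]] with P⁻¹ = [[1, -2], [-2, 5]], and T = P·diag(3, 2)·P⁻¹.
Then T³ = P·diag(27, 8)·P⁻¹ = [[135, 16], [54, 8]] · [[1, -2], [-2, 5]] = [[103, -190], [38, -68]].

[[103, -190], [38, -68]]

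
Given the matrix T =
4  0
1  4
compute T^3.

[[64, 0], [48, 64]]

T^2 = [[16, 0], [8, 16]]
T^3 = [[64, 0], [48, 64]]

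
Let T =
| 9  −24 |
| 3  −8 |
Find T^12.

T² = T (a projection; rank 1, trace 1), so T^12 = T.

[[9, −24], [3, −8]]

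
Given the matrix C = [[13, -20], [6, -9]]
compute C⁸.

[[39361, -65600], [19680, -32799]]

tr C = 4 and det C = 3, so the characteristic polynomial is λ² − (4)λ + (3) with roots 3 and 1.
Eigenvectors give P = [[-2, -5], [-1, -3]] with P⁻¹ = [[-3, 5], [1, -2]], and C = P·diag(3, 1)·P⁻¹.
Then C⁸ = P·diag(6561, 1)·P⁻¹ = [[-13122, -5], [-6561, -3]] · [[-3, 5], [1, -2]] = [[39361, -65600], [19680, -32799]].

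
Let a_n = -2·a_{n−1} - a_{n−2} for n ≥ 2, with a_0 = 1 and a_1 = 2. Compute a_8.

With companion matrix A = [[-2, -1], [1, 0]], [a_n, a_{n−1}]ᵀ = A·[a_{n−1}, a_{n−2}]ᵀ, so [a_8, a_7]ᵀ = A^7·[a_1, a_0]ᵀ.
A^7 = [[-8, -7], [7, 6]], giving [a_8, a_7]ᵀ = [[-23], [20]].

-23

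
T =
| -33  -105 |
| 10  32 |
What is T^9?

[[-140853, -424095], [40390, 121682]]

tr T = -1 and det T = -6, so the characteristic polynomial is λ² − (-1)λ + (-6) with roots -3 and 2.
Eigenvectors give P = [[7, 3], [-2, -1]] with P⁻¹ = [[1, 3], [-2, -7]], and T = P·diag(-3, 2)·P⁻¹.
Then T^9 = P·diag(-19683, 512)·P⁻¹ = [[-137781, 1536], [39366, -512]] · [[1, 3], [-2, -7]] = [[-140853, -424095], [40390, 121682]].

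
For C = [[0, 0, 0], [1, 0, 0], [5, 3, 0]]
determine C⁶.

[[0, 0, 0], [0, 0, 0], [0, 0, 0]]

C is strictly triangular, hence nilpotent: C³ = 0, so C⁶ = 0.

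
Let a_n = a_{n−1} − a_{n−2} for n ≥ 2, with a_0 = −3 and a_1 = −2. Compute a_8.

With companion matrix M = [[1, −1], [1, 0]], [a_n, a_{n−1}]ᵀ = M·[a_{n−1}, a_{n−2}]ᵀ, so [a_8, a_7]ᵀ = M^7·[a_1, a_0]ᵀ.
M^7 = [[1, −1], [1, 0]], giving [a_8, a_7]ᵀ = [[1], [−2]].

1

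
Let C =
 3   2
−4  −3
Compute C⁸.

C² = I (check: tr C = 0 and det C = −1), so C⁸ = I since 8 is even.

[[1, 0], [0, 1]]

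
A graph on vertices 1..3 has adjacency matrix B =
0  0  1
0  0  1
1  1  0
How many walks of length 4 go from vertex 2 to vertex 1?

The number of length-4 walks from vertex 2 to vertex 1 is entry (2,1) of B⁴, where B is the adjacency matrix.
B² = [[1, 1, 0], [1, 1, 0], [0, 0, 2]]
B³ = [[0, 0, 2], [0, 0, 2], [2, 2, 0]]
B⁴ = [[2, 2, 0], [2, 2, 0], [0, 0, 4]]

2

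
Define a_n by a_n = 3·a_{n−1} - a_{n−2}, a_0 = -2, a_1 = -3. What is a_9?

With companion matrix Q = [[3, -1], [1, 0]], [a_n, a_{n−1}]ᵀ = Q·[a_{n−1}, a_{n−2}]ᵀ, so [a_9, a_8]ᵀ = Q⁸·[a_1, a_0]ᵀ.
Q⁸ = [[2584, -987], [987, -377]], giving [a_9, a_8]ᵀ = [[-5778], [-2207]].

-5778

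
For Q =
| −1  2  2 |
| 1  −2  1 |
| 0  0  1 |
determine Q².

[[3, −6, 2], [−3, 6, 1], [0, 0, 1]]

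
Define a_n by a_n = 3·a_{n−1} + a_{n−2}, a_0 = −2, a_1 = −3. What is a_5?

−393

With companion matrix M = [[3, 1], [1, 0]], [a_n, a_{n−1}]ᵀ = M·[a_{n−1}, a_{n−2}]ᵀ, so [a_5, a_4]ᵀ = M⁴·[a_1, a_0]ᵀ.
M⁴ = [[109, 33], [33, 10]], giving [a_5, a_4]ᵀ = [[−393], [−119]].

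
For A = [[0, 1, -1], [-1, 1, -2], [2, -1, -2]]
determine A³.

[[-2, -1, -1], [4, -6, -5], [5, -4, -11]]

A² = [[-3, 2, 0], [-5, 2, 3], [-3, 3, 4]]
A³ = [[-2, -1, -1], [4, -6, -5], [5, -4, -11]]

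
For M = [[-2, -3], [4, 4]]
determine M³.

[[-8, 0], [0, -8]]

M² = [[-8, -6], [8, 4]]
M³ = [[-8, 0], [0, -8]]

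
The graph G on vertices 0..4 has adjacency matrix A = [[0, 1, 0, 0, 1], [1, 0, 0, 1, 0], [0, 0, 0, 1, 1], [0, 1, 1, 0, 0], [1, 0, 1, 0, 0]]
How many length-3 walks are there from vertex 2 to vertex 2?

0

The number of length-3 walks from vertex 2 to vertex 2 is entry (2,2) of A³, where A is the adjacency matrix.
A² = [[2, 0, 1, 1, 0], [0, 2, 1, 0, 1], [1, 1, 2, 0, 0], [1, 0, 0, 2, 1], [0, 1, 0, 1, 2]]
A³ = [[0, 3, 1, 1, 3], [3, 0, 1, 3, 1], [1, 1, 0, 3, 3], [1, 3, 3, 0, 1], [3, 1, 3, 1, 0]]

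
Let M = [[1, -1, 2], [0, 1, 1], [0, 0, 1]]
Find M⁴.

[[1, -4, 2], [0, 1, 4], [0, 0, 1]]

M = I + N where N = [[0, -1, 2], [0, 0, 1], [0, 0, 0]] is strictly upper-triangular, so N³ = 0.
(I + N)⁴ = I + 4·N + 6·N² = [[1, -4, 2], [0, 1, 4], [0, 0, 1]].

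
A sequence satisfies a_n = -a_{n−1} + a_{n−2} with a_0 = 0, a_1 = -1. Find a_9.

-34

With companion matrix C = [[-1, 1], [1, 0]], [a_n, a_{n−1}]ᵀ = C·[a_{n−1}, a_{n−2}]ᵀ, so [a_9, a_8]ᵀ = C^8·[a_1, a_0]ᵀ.
C^8 = [[34, -21], [-21, 13]], giving [a_9, a_8]ᵀ = [[-34], [21]].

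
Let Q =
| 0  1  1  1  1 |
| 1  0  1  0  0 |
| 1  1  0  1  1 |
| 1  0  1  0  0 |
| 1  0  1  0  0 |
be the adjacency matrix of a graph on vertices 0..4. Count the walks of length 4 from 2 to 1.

13

The number of length-4 walks from vertex 2 to vertex 1 is entry (2,1) of Q⁴, where Q is the adjacency matrix.
Q² = [[4, 1, 3, 1, 1], [1, 2, 1, 2, 2], [3, 1, 4, 1, 1], [1, 2, 1, 2, 2], [1, 2, 1, 2, 2]]
Q³ = [[6, 7, 7, 7, 7], [7, 2, 7, 2, 2], [7, 7, 6, 7, 7], [7, 2, 7, 2, 2], [7, 2, 7, 2, 2]]
Q⁴ = [[28, 13, 27, 13, 13], [13, 14, 13, 14, 14], [27, 13, 28, 13, 13], [13, 14, 13, 14, 14], [13, 14, 13, 14, 14]]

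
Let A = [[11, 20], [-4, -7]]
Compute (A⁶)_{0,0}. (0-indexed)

tr A = 4 and det A = 3, so the characteristic polynomial is λ² − (4)λ + (3) with roots 3 and 1.
Eigenvectors give P = [[-5, 2], [2, -1]] with P⁻¹ = [[-1, -2], [-2, -5]], and A = P·diag(3, 1)·P⁻¹.
Then A⁶ = P·diag(729, 1)·P⁻¹ = [[-3645, 2], [1458, -1]] · [[-1, -2], [-2, -5]] = [[3641, 7280], [-1456, -2911]].

3641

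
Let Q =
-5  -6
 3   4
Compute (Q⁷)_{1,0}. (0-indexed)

tr Q = -1 and det Q = -2, so the characteristic polynomial is λ² − (-1)λ + (-2) with roots -2 and 1.
Eigenvectors give P = [[2, 1], [-1, -1]] with P⁻¹ = [[1, 1], [-1, -2]], and Q = P·diag(-2, 1)·P⁻¹.
Then Q⁷ = P·diag(-128, 1)·P⁻¹ = [[-256, 1], [128, -1]] · [[1, 1], [-1, -2]] = [[-257, -258], [129, 130]].

129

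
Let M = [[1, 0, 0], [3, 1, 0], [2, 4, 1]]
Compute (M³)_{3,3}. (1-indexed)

M = I + N where N = [[0, 0, 0], [3, 0, 0], [2, 4, 0]] is strictly lower-triangular, so N³ = 0.
(I + N)³ = I + 3·N + 3·N² = [[1, 0, 0], [9, 1, 0], [42, 12, 1]].

1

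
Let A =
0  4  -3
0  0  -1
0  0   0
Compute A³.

[[0, 0, 0], [0, 0, 0], [0, 0, 0]]

A is strictly triangular, hence nilpotent: A³ = 0, so A³ = 0.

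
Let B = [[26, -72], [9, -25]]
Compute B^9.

tr B = 1 and det B = -2, so the characteristic polynomial is λ² − (1)λ + (-2) with roots -1 and 2.
Eigenvectors give P = [[8, -3], [3, -1]] with P⁻¹ = [[-1, 3], [-3, 8]], and B = P·diag(-1, 2)·P⁻¹.
Then B^9 = P·diag(-1, 512)·P⁻¹ = [[-8, -1536], [-3, -512]] · [[-1, 3], [-3, 8]] = [[4616, -12312], [1539, -4105]].

[[4616, -12312], [1539, -4105]]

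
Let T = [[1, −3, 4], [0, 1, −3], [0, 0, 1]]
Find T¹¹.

[[1, −33, 539], [0, 1, −33], [0, 0, 1]]

T = I + N where N = [[0, −3, 4], [0, 0, −3], [0, 0, 0]] is strictly upper-triangular, so N³ = 0.
(I + N)¹¹ = I + 11·N + 55·N² = [[1, −33, 539], [0, 1, −33], [0, 0, 1]].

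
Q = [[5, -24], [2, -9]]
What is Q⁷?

[[6557, -26232], [2186, -8745]]

tr Q = -4 and det Q = 3, so the characteristic polynomial is λ² − (-4)λ + (3) with roots -1 and -3.
Eigenvectors give P = [[4, 3], [1, 1]] with P⁻¹ = [[1, -3], [-1, 4]], and Q = P·diag(-1, -3)·P⁻¹.
Then Q⁷ = P·diag(-1, -2187)·P⁻¹ = [[-4, -6561], [-1, -2187]] · [[1, -3], [-1, 4]] = [[6557, -26232], [2186, -8745]].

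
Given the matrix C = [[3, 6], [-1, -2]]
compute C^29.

C² = C (a projection; rank 1, trace 1), so C^29 = C.

[[3, 6], [-1, -2]]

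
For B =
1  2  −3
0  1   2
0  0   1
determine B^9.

[[1, 18, 117], [0, 1, 18], [0, 0, 1]]

B = I + N where N = [[0, 2, −3], [0, 0, 2], [0, 0, 0]] is strictly upper-triangular, so N^3 = 0.
(I + N)^9 = I + 9·N + 36·N^2 = [[1, 18, 117], [0, 1, 18], [0, 0, 1]].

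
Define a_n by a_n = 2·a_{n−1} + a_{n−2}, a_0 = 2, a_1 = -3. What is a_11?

With companion matrix T = [[2, 1], [1, 0]], [a_n, a_{n−1}]ᵀ = T·[a_{n−1}, a_{n−2}]ᵀ, so [a_11, a_10]ᵀ = T^10·[a_1, a_0]ᵀ.
T^10 = [[5741, 2378], [2378, 985]], giving [a_11, a_10]ᵀ = [[-12467], [-5164]].

-12467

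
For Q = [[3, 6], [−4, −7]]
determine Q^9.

[[39363, 59046], [−39364, −59047]]

tr Q = −4 and det Q = 3, so the characteristic polynomial is λ² − (−4)λ + (3) with roots −3 and −1.
Eigenvectors give P = [[−1, 3], [1, −2]] with P⁻¹ = [[2, 3], [1, 1]], and Q = P·diag(−3, −1)·P⁻¹.
Then Q^9 = P·diag(−19683, −1)·P⁻¹ = [[19683, −3], [−19683, 2]] · [[2, 3], [1, 1]] = [[39363, 59046], [−39364, −59047]].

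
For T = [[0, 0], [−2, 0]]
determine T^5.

T is strictly triangular, hence nilpotent: T^2 = 0, so T^5 = 0.

[[0, 0], [0, 0]]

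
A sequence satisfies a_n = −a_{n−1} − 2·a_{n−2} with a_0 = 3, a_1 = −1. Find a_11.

−89

With companion matrix Q = [[−1, −2], [1, 0]], [a_n, a_{n−1}]ᵀ = Q·[a_{n−1}, a_{n−2}]ᵀ, so [a_11, a_10]ᵀ = Q¹⁰·[a_1, a_0]ᵀ.
Q¹⁰ = [[23, −22], [11, 34]], giving [a_11, a_10]ᵀ = [[−89], [91]].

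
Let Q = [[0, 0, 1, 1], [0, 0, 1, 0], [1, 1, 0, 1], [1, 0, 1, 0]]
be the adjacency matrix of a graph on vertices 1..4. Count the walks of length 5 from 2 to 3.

The number of length-5 walks from vertex 2 to vertex 3 is entry (2,3) of Q⁵, where Q is the adjacency matrix.
Q² = [[2, 1, 1, 1], [1, 1, 0, 1], [1, 0, 3, 1], [1, 1, 1, 2]]
Q³ = [[2, 1, 4, 3], [1, 0, 3, 1], [4, 3, 2, 4], [3, 1, 4, 2]]
Q⁴ = [[7, 4, 6, 6], [4, 3, 2, 4], [6, 2, 11, 6], [6, 4, 6, 7]]
Q⁵ = [[12, 6, 17, 13], [6, 2, 11, 6], [17, 11, 14, 17], [13, 6, 17, 12]]

11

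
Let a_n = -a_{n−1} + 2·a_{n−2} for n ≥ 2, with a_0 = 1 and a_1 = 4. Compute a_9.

With companion matrix B = [[-1, 2], [1, 0]], [a_n, a_{n−1}]ᵀ = B·[a_{n−1}, a_{n−2}]ᵀ, so [a_9, a_8]ᵀ = B⁸·[a_1, a_0]ᵀ.
B⁸ = [[171, -170], [-85, 86]], giving [a_9, a_8]ᵀ = [[514], [-254]].

514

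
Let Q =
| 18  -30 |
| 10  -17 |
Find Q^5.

tr Q = 1 and det Q = -6, so the characteristic polynomial is λ² − (1)λ + (-6) with roots -2 and 3.
Eigenvectors give P = [[3, -2], [2, -1]] with P⁻¹ = [[-1, 2], [-2, 3]], and Q = P·diag(-2, 3)·P⁻¹.
Then Q^5 = P·diag(-32, 243)·P⁻¹ = [[-96, -486], [-64, -243]] · [[-1, 2], [-2, 3]] = [[1068, -1650], [550, -857]].

[[1068, -1650], [550, -857]]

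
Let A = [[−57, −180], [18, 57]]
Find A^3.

tr A = 0 and det A = −9, so the characteristic polynomial is λ² − (0)λ + (−9) with roots 3 and −3.
Eigenvectors give P = [[−3, 10], [1, −3]] with P⁻¹ = [[3, 10], [1, 3]], and A = P·diag(3, −3)·P⁻¹.
Then A^3 = P·diag(27, −27)·P⁻¹ = [[−81, −270], [27, 81]] · [[3, 10], [1, 3]] = [[−513, −1620], [162, 513]].

[[−513, −1620], [162, 513]]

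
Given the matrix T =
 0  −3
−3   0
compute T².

[[9, 0], [0, 9]]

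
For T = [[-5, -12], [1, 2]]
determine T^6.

tr T = -3 and det T = 2, so the characteristic polynomial is λ² − (-3)λ + (2) with roots -1 and -2.
Eigenvectors give P = [[-3, 4], [1, -1]] with P⁻¹ = [[1, 4], [1, 3]], and T = P·diag(-1, -2)·P⁻¹.
Then T^6 = P·diag(1, 64)·P⁻¹ = [[-3, 256], [1, -64]] · [[1, 4], [1, 3]] = [[253, 756], [-63, -188]].

[[253, 756], [-63, -188]]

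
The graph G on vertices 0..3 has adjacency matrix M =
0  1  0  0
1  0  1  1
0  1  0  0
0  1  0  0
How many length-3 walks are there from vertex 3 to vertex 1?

The number of length-3 walks from vertex 3 to vertex 1 is entry (3,1) of M³, where M is the adjacency matrix.
M² = [[1, 0, 1, 1], [0, 3, 0, 0], [1, 0, 1, 1], [1, 0, 1, 1]]
M³ = [[0, 3, 0, 0], [3, 0, 3, 3], [0, 3, 0, 0], [0, 3, 0, 0]]

3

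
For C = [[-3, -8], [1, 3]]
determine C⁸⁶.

C² = I (check: tr C = 0 and det C = -1), so C⁸⁶ = I since 86 is even.

[[1, 0], [0, 1]]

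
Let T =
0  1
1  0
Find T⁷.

[[0, 1], [1, 0]]

T² = I (check: tr T = 0 and det T = -1), so T⁷ = T since 7 is odd.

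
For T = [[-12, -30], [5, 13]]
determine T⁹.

tr T = 1 and det T = -6, so the characteristic polynomial is λ² − (1)λ + (-6) with roots 3 and -2.
Eigenvectors give P = [[2, 3], [-1, -1]] with P⁻¹ = [[-1, -3], [1, 2]], and T = P·diag(3, -2)·P⁻¹.
Then T⁹ = P·diag(19683, -512)·P⁻¹ = [[39366, -1536], [-19683, 512]] · [[-1, -3], [1, 2]] = [[-40902, -121170], [20195, 60073]].

[[-40902, -121170], [20195, 60073]]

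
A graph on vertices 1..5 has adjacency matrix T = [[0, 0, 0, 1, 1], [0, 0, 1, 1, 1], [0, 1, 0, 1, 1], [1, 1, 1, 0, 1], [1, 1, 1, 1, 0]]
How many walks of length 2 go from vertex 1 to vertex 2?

2

The number of length-2 walks from vertex 1 to vertex 2 is entry (1,2) of T², where T is the adjacency matrix.
T² = [[2, 2, 2, 1, 1], [2, 3, 2, 2, 2], [2, 2, 3, 2, 2], [1, 2, 2, 4, 3], [1, 2, 2, 3, 4]]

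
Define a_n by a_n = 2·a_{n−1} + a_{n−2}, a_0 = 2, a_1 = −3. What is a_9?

With companion matrix T = [[2, 1], [1, 0]], [a_n, a_{n−1}]ᵀ = T·[a_{n−1}, a_{n−2}]ᵀ, so [a_9, a_8]ᵀ = T^8·[a_1, a_0]ᵀ.
T^8 = [[985, 408], [408, 169]], giving [a_9, a_8]ᵀ = [[−2139], [−886]].

−2139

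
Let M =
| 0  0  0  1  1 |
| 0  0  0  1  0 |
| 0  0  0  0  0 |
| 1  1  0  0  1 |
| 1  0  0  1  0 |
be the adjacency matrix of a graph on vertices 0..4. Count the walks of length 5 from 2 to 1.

0

The number of length-5 walks from vertex 2 to vertex 1 is entry (2,1) of M⁵, where M is the adjacency matrix.
M² = [[2, 1, 0, 1, 1], [1, 1, 0, 0, 1], [0, 0, 0, 0, 0], [1, 0, 0, 3, 1], [1, 1, 0, 1, 2]]
M³ = [[2, 1, 0, 4, 3], [1, 0, 0, 3, 1], [0, 0, 0, 0, 0], [4, 3, 0, 2, 4], [3, 1, 0, 4, 2]]
M⁴ = [[7, 4, 0, 6, 6], [4, 3, 0, 2, 4], [0, 0, 0, 0, 0], [6, 2, 0, 11, 6], [6, 4, 0, 6, 7]]
M⁵ = [[12, 6, 0, 17, 13], [6, 2, 0, 11, 6], [0, 0, 0, 0, 0], [17, 11, 0, 14, 17], [13, 6, 0, 17, 12]]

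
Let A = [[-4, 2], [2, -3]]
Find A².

[[20, -14], [-14, 13]]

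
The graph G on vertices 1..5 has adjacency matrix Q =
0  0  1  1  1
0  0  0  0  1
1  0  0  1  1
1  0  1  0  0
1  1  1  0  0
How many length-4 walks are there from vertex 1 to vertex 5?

The number of length-4 walks from vertex 1 to vertex 5 is entry (1,5) of Q⁴, where Q is the adjacency matrix.
Q² = [[3, 1, 2, 1, 1], [1, 1, 1, 0, 0], [2, 1, 3, 1, 1], [1, 0, 1, 2, 2], [1, 0, 1, 2, 3]]
Q³ = [[4, 1, 5, 5, 6], [1, 0, 1, 2, 3], [5, 1, 4, 5, 6], [5, 2, 5, 2, 2], [6, 3, 6, 2, 2]]
Q⁴ = [[16, 6, 15, 9, 10], [6, 3, 6, 2, 2], [15, 6, 16, 9, 10], [9, 2, 9, 10, 12], [10, 2, 10, 12, 15]]

10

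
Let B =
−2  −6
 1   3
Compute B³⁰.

B² = B (a projection; rank 1, trace 1), so B³⁰ = B.

[[−2, −6], [1, 3]]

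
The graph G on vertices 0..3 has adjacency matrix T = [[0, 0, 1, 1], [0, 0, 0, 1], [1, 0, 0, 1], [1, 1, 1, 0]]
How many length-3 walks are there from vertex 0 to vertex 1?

The number of length-3 walks from vertex 0 to vertex 1 is entry (0,1) of T³, where T is the adjacency matrix.
T² = [[2, 1, 1, 1], [1, 1, 1, 0], [1, 1, 2, 1], [1, 0, 1, 3]]
T³ = [[2, 1, 3, 4], [1, 0, 1, 3], [3, 1, 2, 4], [4, 3, 4, 2]]

1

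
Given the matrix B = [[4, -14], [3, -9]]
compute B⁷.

[[12226, -28826], [6177, -14541]]

tr B = -5 and det B = 6, so the characteristic polynomial is λ² − (-5)λ + (6) with roots -2 and -3.
Eigenvectors give P = [[7, -2], [3, -1]] with P⁻¹ = [[1, -2], [3, -7]], and B = P·diag(-2, -3)·P⁻¹.
Then B⁷ = P·diag(-128, -2187)·P⁻¹ = [[-896, 4374], [-384, 2187]] · [[1, -2], [3, -7]] = [[12226, -28826], [6177, -14541]].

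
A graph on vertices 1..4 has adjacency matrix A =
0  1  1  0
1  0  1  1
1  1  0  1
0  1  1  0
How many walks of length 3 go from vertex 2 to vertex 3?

5

The number of length-3 walks from vertex 2 to vertex 3 is entry (2,3) of A³, where A is the adjacency matrix.
A² = [[2, 1, 1, 2], [1, 3, 2, 1], [1, 2, 3, 1], [2, 1, 1, 2]]
A³ = [[2, 5, 5, 2], [5, 4, 5, 5], [5, 5, 4, 5], [2, 5, 5, 2]]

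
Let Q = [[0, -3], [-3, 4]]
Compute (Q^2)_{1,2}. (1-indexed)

-12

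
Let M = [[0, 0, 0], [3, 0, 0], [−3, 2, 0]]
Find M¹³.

[[0, 0, 0], [0, 0, 0], [0, 0, 0]]

M is strictly triangular, hence nilpotent: M³ = 0, so M¹³ = 0.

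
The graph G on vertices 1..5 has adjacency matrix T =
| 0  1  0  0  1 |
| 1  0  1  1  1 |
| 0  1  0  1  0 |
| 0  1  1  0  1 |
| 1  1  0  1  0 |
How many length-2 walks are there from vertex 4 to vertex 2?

The number of length-2 walks from vertex 4 to vertex 2 is entry (4,2) of T^2, where T is the adjacency matrix.
T^2 = [[2, 1, 1, 2, 1], [1, 4, 1, 2, 2], [1, 1, 2, 1, 2], [2, 2, 1, 3, 1], [1, 2, 2, 1, 3]]

2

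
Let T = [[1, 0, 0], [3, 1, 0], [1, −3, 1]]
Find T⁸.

[[1, 0, 0], [24, 1, 0], [−244, −24, 1]]

T = I + N where N = [[0, 0, 0], [3, 0, 0], [1, −3, 0]] is strictly lower-triangular, so N³ = 0.
(I + N)⁸ = I + 8·N + 28·N² = [[1, 0, 0], [24, 1, 0], [−244, −24, 1]].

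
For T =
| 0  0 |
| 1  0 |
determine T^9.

[[0, 0], [0, 0]]

T is strictly triangular, hence nilpotent: T^2 = 0, so T^9 = 0.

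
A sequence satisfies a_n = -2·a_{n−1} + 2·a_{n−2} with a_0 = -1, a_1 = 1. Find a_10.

With companion matrix T = [[-2, 2], [1, 0]], [a_n, a_{n−1}]ᵀ = T·[a_{n−1}, a_{n−2}]ᵀ, so [a_10, a_9]ᵀ = T⁹·[a_1, a_0]ᵀ.
T⁹ = [[-6688, 4896], [2448, -1792]], giving [a_10, a_9]ᵀ = [[-11584], [4240]].

-11584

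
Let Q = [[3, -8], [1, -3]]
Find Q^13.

Q² = I (check: tr Q = 0 and det Q = -1), so Q^13 = Q since 13 is odd.

[[3, -8], [1, -3]]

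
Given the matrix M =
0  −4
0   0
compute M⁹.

[[0, 0], [0, 0]]

M is strictly triangular, hence nilpotent: M² = 0, so M⁹ = 0.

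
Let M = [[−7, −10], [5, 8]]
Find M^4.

[[−49, −130], [65, 146]]

tr M = 1 and det M = −6, so the characteristic polynomial is λ² − (1)λ + (−6) with roots −2 and 3.
Eigenvectors give P = [[2, −1], [−1, 1]] with P⁻¹ = [[1, 1], [1, 2]], and M = P·diag(−2, 3)·P⁻¹.
Then M^4 = P·diag(16, 81)·P⁻¹ = [[32, −81], [−16, 81]] · [[1, 1], [1, 2]] = [[−49, −130], [65, 146]].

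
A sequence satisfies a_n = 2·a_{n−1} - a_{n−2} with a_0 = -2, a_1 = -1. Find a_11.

9

With companion matrix Q = [[2, -1], [1, 0]], [a_n, a_{n−1}]ᵀ = Q·[a_{n−1}, a_{n−2}]ᵀ, so [a_11, a_10]ᵀ = Q^10·[a_1, a_0]ᵀ.
Q^10 = [[11, -10], [10, -9]], giving [a_11, a_10]ᵀ = [[9], [8]].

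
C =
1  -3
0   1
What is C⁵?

C = I + N where N = [[0, -3], [0, 0]] is strictly upper-triangular, so N² = 0.
(I + N)⁵ = I + 5·N = [[1, -15], [0, 1]].

[[1, -15], [0, 1]]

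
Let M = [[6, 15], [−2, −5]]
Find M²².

[[6, 15], [−2, −5]]

M² = M (a projection; rank 1, trace 1), so M²² = M.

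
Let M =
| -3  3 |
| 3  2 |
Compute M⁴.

M² = [[18, -3], [-3, 13]]
M³ = [[-63, 48], [48, 17]]
M⁴ = [[333, -93], [-93, 178]]

[[333, -93], [-93, 178]]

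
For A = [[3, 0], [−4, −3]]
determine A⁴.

[[81, 0], [0, 81]]

A² = [[9, 0], [0, 9]]
A³ = [[27, 0], [−36, −27]]
A⁴ = [[81, 0], [0, 81]]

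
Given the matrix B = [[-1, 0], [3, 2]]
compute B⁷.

tr B = 1 and det B = -2, so the characteristic polynomial is λ² − (1)λ + (-2) with roots 2 and -1.
Eigenvectors give P = [[0, 1], [-1, -1]] with P⁻¹ = [[-1, -1], [1, 0]], and B = P·diag(2, -1)·P⁻¹.
Then B⁷ = P·diag(128, -1)·P⁻¹ = [[0, -1], [-128, 1]] · [[-1, -1], [1, 0]] = [[-1, 0], [129, 128]].

[[-1, 0], [129, 128]]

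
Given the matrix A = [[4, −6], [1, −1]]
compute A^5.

[[94, −186], [31, −61]]

tr A = 3 and det A = 2, so the characteristic polynomial is λ² − (3)λ + (2) with roots 1 and 2.
Eigenvectors give P = [[2, 3], [1, 1]] with P⁻¹ = [[−1, 3], [1, −2]], and A = P·diag(1, 2)·P⁻¹.
Then A^5 = P·diag(1, 32)·P⁻¹ = [[2, 96], [1, 32]] · [[−1, 3], [1, −2]] = [[94, −186], [31, −61]].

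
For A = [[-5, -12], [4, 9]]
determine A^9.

tr A = 4 and det A = 3, so the characteristic polynomial is λ² − (4)λ + (3) with roots 3 and 1.
Eigenvectors give P = [[-3, -2], [2, 1]] with P⁻¹ = [[1, 2], [-2, -3]], and A = P·diag(3, 1)·P⁻¹.
Then A^9 = P·diag(19683, 1)·P⁻¹ = [[-59049, -2], [39366, 1]] · [[1, 2], [-2, -3]] = [[-59045, -118092], [39364, 78729]].

[[-59045, -118092], [39364, 78729]]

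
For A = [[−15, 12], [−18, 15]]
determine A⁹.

[[−98415, 78732], [−118098, 98415]]

tr A = 0 and det A = −9, so the characteristic polynomial is λ² − (0)λ + (−9) with roots −3 and 3.
Eigenvectors give P = [[1, 2], [1, 3]] with P⁻¹ = [[3, −2], [−1, 1]], and A = P·diag(−3, 3)·P⁻¹.
Then A⁹ = P·diag(−19683, 19683)·P⁻¹ = [[−19683, 39366], [−19683, 59049]] · [[3, −2], [−1, 1]] = [[−98415, 78732], [−118098, 98415]].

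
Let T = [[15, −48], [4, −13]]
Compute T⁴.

tr T = 2 and det T = −3, so the characteristic polynomial is λ² − (2)λ + (−3) with roots 3 and −1.
Eigenvectors give P = [[−4, −3], [−1, −1]] with P⁻¹ = [[−1, 3], [1, −4]], and T = P·diag(3, −1)·P⁻¹.
Then T⁴ = P·diag(81, 1)·P⁻¹ = [[−324, −3], [−81, −1]] · [[−1, 3], [1, −4]] = [[321, −960], [80, −239]].

[[321, −960], [80, −239]]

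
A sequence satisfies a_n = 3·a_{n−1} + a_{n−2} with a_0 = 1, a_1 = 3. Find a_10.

141481

With companion matrix B = [[3, 1], [1, 0]], [a_n, a_{n−1}]ᵀ = B·[a_{n−1}, a_{n−2}]ᵀ, so [a_10, a_9]ᵀ = B^9·[a_1, a_0]ᵀ.
B^9 = [[42837, 12970], [12970, 3927]], giving [a_10, a_9]ᵀ = [[141481], [42837]].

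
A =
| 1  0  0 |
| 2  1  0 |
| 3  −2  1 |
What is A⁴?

[[1, 0, 0], [8, 1, 0], [−12, −8, 1]]

A = I + N where N = [[0, 0, 0], [2, 0, 0], [3, −2, 0]] is strictly lower-triangular, so N³ = 0.
(I + N)⁴ = I + 4·N + 6·N² = [[1, 0, 0], [8, 1, 0], [−12, −8, 1]].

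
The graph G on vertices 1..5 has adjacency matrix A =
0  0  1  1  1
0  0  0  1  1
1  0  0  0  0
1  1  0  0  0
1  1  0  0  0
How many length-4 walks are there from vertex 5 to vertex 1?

0

The number of length-4 walks from vertex 5 to vertex 1 is entry (5,1) of A^4, where A is the adjacency matrix.
A^2 = [[3, 2, 0, 0, 0], [2, 2, 0, 0, 0], [0, 0, 1, 1, 1], [0, 0, 1, 2, 2], [0, 0, 1, 2, 2]]
A^3 = [[0, 0, 3, 5, 5], [0, 0, 2, 4, 4], [3, 2, 0, 0, 0], [5, 4, 0, 0, 0], [5, 4, 0, 0, 0]]
A^4 = [[13, 10, 0, 0, 0], [10, 8, 0, 0, 0], [0, 0, 3, 5, 5], [0, 0, 5, 9, 9], [0, 0, 5, 9, 9]]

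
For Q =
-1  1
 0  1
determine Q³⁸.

[[1, 0], [0, 1]]

Q² = I (check: tr Q = 0 and det Q = -1), so Q³⁸ = I since 38 is even.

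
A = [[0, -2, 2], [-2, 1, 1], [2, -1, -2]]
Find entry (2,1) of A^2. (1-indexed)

0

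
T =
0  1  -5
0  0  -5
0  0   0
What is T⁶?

[[0, 0, 0], [0, 0, 0], [0, 0, 0]]

T is strictly triangular, hence nilpotent: T³ = 0, so T⁶ = 0.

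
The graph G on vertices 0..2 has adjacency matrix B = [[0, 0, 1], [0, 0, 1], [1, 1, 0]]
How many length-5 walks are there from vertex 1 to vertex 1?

0

The number of length-5 walks from vertex 1 to vertex 1 is entry (1,1) of B⁵, where B is the adjacency matrix.
B² = [[1, 1, 0], [1, 1, 0], [0, 0, 2]]
B³ = [[0, 0, 2], [0, 0, 2], [2, 2, 0]]
B⁴ = [[2, 2, 0], [2, 2, 0], [0, 0, 4]]
B⁵ = [[0, 0, 4], [0, 0, 4], [4, 4, 0]]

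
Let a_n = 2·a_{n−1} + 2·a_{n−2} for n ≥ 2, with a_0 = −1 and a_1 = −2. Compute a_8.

−2448

With companion matrix Q = [[2, 2], [1, 0]], [a_n, a_{n−1}]ᵀ = Q·[a_{n−1}, a_{n−2}]ᵀ, so [a_8, a_7]ᵀ = Q^7·[a_1, a_0]ᵀ.
Q^7 = [[896, 656], [328, 240]], giving [a_8, a_7]ᵀ = [[−2448], [−896]].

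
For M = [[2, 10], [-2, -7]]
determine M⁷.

tr M = -5 and det M = 6, so the characteristic polynomial is λ² − (-5)λ + (6) with roots -3 and -2.
Eigenvectors give P = [[-2, 5], [1, -2]] with P⁻¹ = [[2, 5], [1, 2]], and M = P·diag(-3, -2)·P⁻¹.
Then M⁷ = P·diag(-2187, -128)·P⁻¹ = [[4374, -640], [-2187, 256]] · [[2, 5], [1, 2]] = [[8108, 20590], [-4118, -10423]].

[[8108, 20590], [-4118, -10423]]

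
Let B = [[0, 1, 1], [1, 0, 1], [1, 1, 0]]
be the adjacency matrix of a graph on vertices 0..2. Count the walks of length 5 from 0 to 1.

The number of length-5 walks from vertex 0 to vertex 1 is entry (0,1) of B⁵, where B is the adjacency matrix.
B² = [[2, 1, 1], [1, 2, 1], [1, 1, 2]]
B³ = [[2, 3, 3], [3, 2, 3], [3, 3, 2]]
B⁴ = [[6, 5, 5], [5, 6, 5], [5, 5, 6]]
B⁵ = [[10, 11, 11], [11, 10, 11], [11, 11, 10]]

11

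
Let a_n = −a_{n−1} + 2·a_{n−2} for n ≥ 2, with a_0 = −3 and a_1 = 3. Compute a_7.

255

With companion matrix T = [[−1, 2], [1, 0]], [a_n, a_{n−1}]ᵀ = T·[a_{n−1}, a_{n−2}]ᵀ, so [a_7, a_6]ᵀ = T^6·[a_1, a_0]ᵀ.
T^6 = [[43, −42], [−21, 22]], giving [a_7, a_6]ᵀ = [[255], [−129]].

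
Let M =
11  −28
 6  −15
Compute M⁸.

tr M = −4 and det M = 3, so the characteristic polynomial is λ² − (−4)λ + (3) with roots −1 and −3.
Eigenvectors give P = [[7, 2], [3, 1]] with P⁻¹ = [[1, −2], [−3, 7]], and M = P·diag(−1, −3)·P⁻¹.
Then M⁸ = P·diag(1, 6561)·P⁻¹ = [[7, 13122], [3, 6561]] · [[1, −2], [−3, 7]] = [[−39359, 91840], [−19680, 45921]].

[[−39359, 91840], [−19680, 45921]]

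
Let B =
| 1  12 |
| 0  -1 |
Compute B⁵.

[[1, 12], [0, -1]]

B² = I (check: tr B = 0 and det B = -1), so B⁵ = B since 5 is odd.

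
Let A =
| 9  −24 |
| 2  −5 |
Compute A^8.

[[26241, −78720], [6560, −19679]]

tr A = 4 and det A = 3, so the characteristic polynomial is λ² − (4)λ + (3) with roots 1 and 3.
Eigenvectors give P = [[−3, 4], [−1, 1]] with P⁻¹ = [[1, −4], [1, −3]], and A = P·diag(1, 3)·P⁻¹.
Then A^8 = P·diag(1, 6561)·P⁻¹ = [[−3, 26244], [−1, 6561]] · [[1, −4], [1, −3]] = [[26241, −78720], [6560, −19679]].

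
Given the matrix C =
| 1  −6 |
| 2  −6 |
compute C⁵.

tr C = −5 and det C = 6, so the characteristic polynomial is λ² − (−5)λ + (6) with roots −3 and −2.
Eigenvectors give P = [[−3, 2], [−2, 1]] with P⁻¹ = [[1, −2], [2, −3]], and C = P·diag(−3, −2)·P⁻¹.
Then C⁵ = P·diag(−243, −32)·P⁻¹ = [[729, −64], [486, −32]] · [[1, −2], [2, −3]] = [[601, −1266], [422, −876]].

[[601, −1266], [422, −876]]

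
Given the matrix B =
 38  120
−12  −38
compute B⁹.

tr B = 0 and det B = −4, so the characteristic polynomial is λ² − (0)λ + (−4) with roots 2 and −2.
Eigenvectors give P = [[10, −3], [−3, 1]] with P⁻¹ = [[1, 3], [3, 10]], and B = P·diag(2, −2)·P⁻¹.
Then B⁹ = P·diag(512, −512)·P⁻¹ = [[5120, 1536], [−1536, −512]] · [[1, 3], [3, 10]] = [[9728, 30720], [−3072, −9728]].

[[9728, 30720], [−3072, −9728]]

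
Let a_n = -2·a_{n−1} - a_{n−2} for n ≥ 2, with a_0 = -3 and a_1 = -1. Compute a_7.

With companion matrix A = [[-2, -1], [1, 0]], [a_n, a_{n−1}]ᵀ = A·[a_{n−1}, a_{n−2}]ᵀ, so [a_7, a_6]ᵀ = A⁶·[a_1, a_0]ᵀ.
A⁶ = [[7, 6], [-6, -5]], giving [a_7, a_6]ᵀ = [[-25], [21]].

-25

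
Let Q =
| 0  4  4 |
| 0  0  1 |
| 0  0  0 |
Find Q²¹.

Q is strictly triangular, hence nilpotent: Q³ = 0, so Q²¹ = 0.

[[0, 0, 0], [0, 0, 0], [0, 0, 0]]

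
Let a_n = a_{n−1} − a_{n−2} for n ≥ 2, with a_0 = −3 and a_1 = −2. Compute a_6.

−3

With companion matrix T = [[1, −1], [1, 0]], [a_n, a_{n−1}]ᵀ = T·[a_{n−1}, a_{n−2}]ᵀ, so [a_6, a_5]ᵀ = T⁵·[a_1, a_0]ᵀ.
T⁵ = [[0, 1], [−1, 1]], giving [a_6, a_5]ᵀ = [[−3], [−1]].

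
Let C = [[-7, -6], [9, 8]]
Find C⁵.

[[-67, -66], [99, 98]]

tr C = 1 and det C = -2, so the characteristic polynomial is λ² − (1)λ + (-2) with roots 2 and -1.
Eigenvectors give P = [[-2, -1], [3, 1]] with P⁻¹ = [[1, 1], [-3, -2]], and C = P·diag(2, -1)·P⁻¹.
Then C⁵ = P·diag(32, -1)·P⁻¹ = [[-64, 1], [96, -1]] · [[1, 1], [-3, -2]] = [[-67, -66], [99, 98]].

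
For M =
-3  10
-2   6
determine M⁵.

tr M = 3 and det M = 2, so the characteristic polynomial is λ² − (3)λ + (2) with roots 2 and 1.
Eigenvectors give P = [[-2, 5], [-1, 2]] with P⁻¹ = [[2, -5], [1, -2]], and M = P·diag(2, 1)·P⁻¹.
Then M⁵ = P·diag(32, 1)·P⁻¹ = [[-64, 5], [-32, 2]] · [[2, -5], [1, -2]] = [[-123, 310], [-62, 156]].

[[-123, 310], [-62, 156]]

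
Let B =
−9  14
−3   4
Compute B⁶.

[[4719, −9310], [1995, −3926]]

tr B = −5 and det B = 6, so the characteristic polynomial is λ² − (−5)λ + (6) with roots −2 and −3.
Eigenvectors give P = [[−2, 7], [−1, 3]] with P⁻¹ = [[3, −7], [1, −2]], and B = P·diag(−2, −3)·P⁻¹.
Then B⁶ = P·diag(64, 729)·P⁻¹ = [[−128, 5103], [−64, 2187]] · [[3, −7], [1, −2]] = [[4719, −9310], [1995, −3926]].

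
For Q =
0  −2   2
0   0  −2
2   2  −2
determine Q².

[[4, 4, 0], [−4, −4, 4], [−4, −8, 4]]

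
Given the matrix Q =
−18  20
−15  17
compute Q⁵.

tr Q = −1 and det Q = −6, so the characteristic polynomial is λ² − (−1)λ + (−6) with roots 2 and −3.
Eigenvectors give P = [[−1, −4], [−1, −3]] with P⁻¹ = [[3, −4], [−1, 1]], and Q = P·diag(2, −3)·P⁻¹.
Then Q⁵ = P·diag(32, −243)·P⁻¹ = [[−32, 972], [−32, 729]] · [[3, −4], [−1, 1]] = [[−1068, 1100], [−825, 857]].

[[−1068, 1100], [−825, 857]]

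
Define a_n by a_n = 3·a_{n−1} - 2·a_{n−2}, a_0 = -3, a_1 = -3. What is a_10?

-3

With companion matrix Q = [[3, -2], [1, 0]], [a_n, a_{n−1}]ᵀ = Q·[a_{n−1}, a_{n−2}]ᵀ, so [a_10, a_9]ᵀ = Q^9·[a_1, a_0]ᵀ.
Q^9 = [[1023, -1022], [511, -510]], giving [a_10, a_9]ᵀ = [[-3], [-3]].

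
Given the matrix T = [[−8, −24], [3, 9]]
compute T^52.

T² = T (a projection; rank 1, trace 1), so T^52 = T.

[[−8, −24], [3, 9]]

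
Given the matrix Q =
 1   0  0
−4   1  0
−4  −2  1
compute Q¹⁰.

[[1, 0, 0], [−40, 1, 0], [320, −20, 1]]

Q = I + N where N = [[0, 0, 0], [−4, 0, 0], [−4, −2, 0]] is strictly lower-triangular, so N³ = 0.
(I + N)¹⁰ = I + 10·N + 45·N² = [[1, 0, 0], [−40, 1, 0], [320, −20, 1]].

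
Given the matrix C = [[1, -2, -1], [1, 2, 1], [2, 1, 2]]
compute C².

[[-3, -7, -5], [5, 3, 3], [7, 0, 3]]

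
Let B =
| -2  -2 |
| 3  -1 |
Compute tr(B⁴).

B² = [[-2, 6], [-9, -5]]
B³ = [[22, -2], [3, 23]]
B⁴ = [[-50, -42], [63, -29]]

-79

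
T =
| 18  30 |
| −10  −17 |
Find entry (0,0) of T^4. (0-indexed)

276

tr T = 1 and det T = −6, so the characteristic polynomial is λ² − (1)λ + (−6) with roots 3 and −2.
Eigenvectors give P = [[−2, −3], [1, 2]] with P⁻¹ = [[−2, −3], [1, 2]], and T = P·diag(3, −2)·P⁻¹.
Then T^4 = P·diag(81, 16)·P⁻¹ = [[−162, −48], [81, 32]] · [[−2, −3], [1, 2]] = [[276, 390], [−130, −179]].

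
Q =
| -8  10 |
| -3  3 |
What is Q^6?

tr Q = -5 and det Q = 6, so the characteristic polynomial is λ² − (-5)λ + (6) with roots -2 and -3.
Eigenvectors give P = [[5, -2], [3, -1]] with P⁻¹ = [[-1, 2], [-3, 5]], and Q = P·diag(-2, -3)·P⁻¹.
Then Q^6 = P·diag(64, 729)·P⁻¹ = [[320, -1458], [192, -729]] · [[-1, 2], [-3, 5]] = [[4054, -6650], [1995, -3261]].

[[4054, -6650], [1995, -3261]]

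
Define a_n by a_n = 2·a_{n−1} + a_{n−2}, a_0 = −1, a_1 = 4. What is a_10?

8527

With companion matrix B = [[2, 1], [1, 0]], [a_n, a_{n−1}]ᵀ = B·[a_{n−1}, a_{n−2}]ᵀ, so [a_10, a_9]ᵀ = B^9·[a_1, a_0]ᵀ.
B^9 = [[2378, 985], [985, 408]], giving [a_10, a_9]ᵀ = [[8527], [3532]].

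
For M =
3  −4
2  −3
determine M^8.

M² = I (check: tr M = 0 and det M = −1), so M^8 = I since 8 is even.

[[1, 0], [0, 1]]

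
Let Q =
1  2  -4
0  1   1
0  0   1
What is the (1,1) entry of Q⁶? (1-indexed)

1

Q = I + N where N = [[0, 2, -4], [0, 0, 1], [0, 0, 0]] is strictly upper-triangular, so N³ = 0.
(I + N)⁶ = I + 6·N + 15·N² = [[1, 12, 6], [0, 1, 6], [0, 0, 1]].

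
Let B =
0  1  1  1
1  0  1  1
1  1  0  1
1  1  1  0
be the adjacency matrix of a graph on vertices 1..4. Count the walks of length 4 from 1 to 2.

The number of length-4 walks from vertex 1 to vertex 2 is entry (1,2) of B⁴, where B is the adjacency matrix.
B² = [[3, 2, 2, 2], [2, 3, 2, 2], [2, 2, 3, 2], [2, 2, 2, 3]]
B³ = [[6, 7, 7, 7], [7, 6, 7, 7], [7, 7, 6, 7], [7, 7, 7, 6]]
B⁴ = [[21, 20, 20, 20], [20, 21, 20, 20], [20, 20, 21, 20], [20, 20, 20, 21]]

20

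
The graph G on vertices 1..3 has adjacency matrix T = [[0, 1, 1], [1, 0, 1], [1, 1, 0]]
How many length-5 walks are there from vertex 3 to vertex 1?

The number of length-5 walks from vertex 3 to vertex 1 is entry (3,1) of T^5, where T is the adjacency matrix.
T^2 = [[2, 1, 1], [1, 2, 1], [1, 1, 2]]
T^3 = [[2, 3, 3], [3, 2, 3], [3, 3, 2]]
T^4 = [[6, 5, 5], [5, 6, 5], [5, 5, 6]]
T^5 = [[10, 11, 11], [11, 10, 11], [11, 11, 10]]

11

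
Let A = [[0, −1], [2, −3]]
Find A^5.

tr A = −3 and det A = 2, so the characteristic polynomial is λ² − (−3)λ + (2) with roots −2 and −1.
Eigenvectors give P = [[−1, 1], [−2, 1]] with P⁻¹ = [[1, −1], [2, −1]], and A = P·diag(−2, −1)·P⁻¹.
Then A^5 = P·diag(−32, −1)·P⁻¹ = [[32, −1], [64, −1]] · [[1, −1], [2, −1]] = [[30, −31], [62, −63]].

[[30, −31], [62, −63]]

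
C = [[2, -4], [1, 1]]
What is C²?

[[0, -12], [3, -3]]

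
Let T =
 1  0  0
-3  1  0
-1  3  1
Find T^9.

T = I + N where N = [[0, 0, 0], [-3, 0, 0], [-1, 3, 0]] is strictly lower-triangular, so N^3 = 0.
(I + N)^9 = I + 9·N + 36·N^2 = [[1, 0, 0], [-27, 1, 0], [-333, 27, 1]].

[[1, 0, 0], [-27, 1, 0], [-333, 27, 1]]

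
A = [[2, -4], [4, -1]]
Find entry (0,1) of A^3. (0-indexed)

A^2 = [[-12, -4], [4, -15]]
A^3 = [[-40, 52], [-52, -1]]

52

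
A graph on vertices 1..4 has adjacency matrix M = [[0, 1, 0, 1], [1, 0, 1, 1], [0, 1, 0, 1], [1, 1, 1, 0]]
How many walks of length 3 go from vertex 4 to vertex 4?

4

The number of length-3 walks from vertex 4 to vertex 4 is entry (4,4) of M³, where M is the adjacency matrix.
M² = [[2, 1, 2, 1], [1, 3, 1, 2], [2, 1, 2, 1], [1, 2, 1, 3]]
M³ = [[2, 5, 2, 5], [5, 4, 5, 5], [2, 5, 2, 5], [5, 5, 5, 4]]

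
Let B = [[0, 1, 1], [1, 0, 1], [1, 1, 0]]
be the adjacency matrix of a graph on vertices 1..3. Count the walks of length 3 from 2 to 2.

The number of length-3 walks from vertex 2 to vertex 2 is entry (2,2) of B³, where B is the adjacency matrix.
B² = [[2, 1, 1], [1, 2, 1], [1, 1, 2]]
B³ = [[2, 3, 3], [3, 2, 3], [3, 3, 2]]

2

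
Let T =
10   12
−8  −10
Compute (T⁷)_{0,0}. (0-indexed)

640

tr T = 0 and det T = −4, so the characteristic polynomial is λ² − (0)λ + (−4) with roots 2 and −2.
Eigenvectors give P = [[3, −1], [−2, 1]] with P⁻¹ = [[1, 1], [2, 3]], and T = P·diag(2, −2)·P⁻¹.
Then T⁷ = P·diag(128, −128)·P⁻¹ = [[384, 128], [−256, −128]] · [[1, 1], [2, 3]] = [[640, 768], [−512, −640]].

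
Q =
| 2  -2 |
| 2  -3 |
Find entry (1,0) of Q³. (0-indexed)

6

Q² = [[0, 2], [-2, 5]]
Q³ = [[4, -6], [6, -11]]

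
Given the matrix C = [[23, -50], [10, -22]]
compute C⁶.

tr C = 1 and det C = -6, so the characteristic polynomial is λ² − (1)λ + (-6) with roots 3 and -2.
Eigenvectors give P = [[-5, -2], [-2, -1]] with P⁻¹ = [[-1, 2], [2, -5]], and C = P·diag(3, -2)·P⁻¹.
Then C⁶ = P·diag(729, 64)·P⁻¹ = [[-3645, -128], [-1458, -64]] · [[-1, 2], [2, -5]] = [[3389, -6650], [1330, -2596]].

[[3389, -6650], [1330, -2596]]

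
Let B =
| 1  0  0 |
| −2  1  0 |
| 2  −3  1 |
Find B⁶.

B = I + N where N = [[0, 0, 0], [−2, 0, 0], [2, −3, 0]] is strictly lower-triangular, so N³ = 0.
(I + N)⁶ = I + 6·N + 15·N² = [[1, 0, 0], [−12, 1, 0], [102, −18, 1]].

[[1, 0, 0], [−12, 1, 0], [102, −18, 1]]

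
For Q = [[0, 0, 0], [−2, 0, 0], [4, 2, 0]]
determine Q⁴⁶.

[[0, 0, 0], [0, 0, 0], [0, 0, 0]]

Q is strictly triangular, hence nilpotent: Q³ = 0, so Q⁴⁶ = 0.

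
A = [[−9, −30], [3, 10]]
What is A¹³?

A² = A (a projection; rank 1, trace 1), so A¹³ = A.

[[−9, −30], [3, 10]]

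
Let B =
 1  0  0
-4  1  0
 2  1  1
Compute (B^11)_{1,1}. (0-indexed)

B = I + N where N = [[0, 0, 0], [-4, 0, 0], [2, 1, 0]] is strictly lower-triangular, so N^3 = 0.
(I + N)^11 = I + 11·N + 55·N^2 = [[1, 0, 0], [-44, 1, 0], [-198, 11, 1]].

1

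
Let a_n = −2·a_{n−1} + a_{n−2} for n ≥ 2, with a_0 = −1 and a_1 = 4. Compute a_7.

746

With companion matrix B = [[−2, 1], [1, 0]], [a_n, a_{n−1}]ᵀ = B·[a_{n−1}, a_{n−2}]ᵀ, so [a_7, a_6]ᵀ = B⁶·[a_1, a_0]ᵀ.
B⁶ = [[169, −70], [−70, 29]], giving [a_7, a_6]ᵀ = [[746], [−309]].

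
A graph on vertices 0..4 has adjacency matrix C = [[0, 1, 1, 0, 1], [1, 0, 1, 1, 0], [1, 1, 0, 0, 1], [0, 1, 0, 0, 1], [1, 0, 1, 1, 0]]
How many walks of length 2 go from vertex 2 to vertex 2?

The number of length-2 walks from vertex 2 to vertex 2 is entry (2,2) of C^2, where C is the adjacency matrix.
C^2 = [[3, 1, 2, 2, 1], [1, 3, 1, 0, 3], [2, 1, 3, 2, 1], [2, 0, 2, 2, 0], [1, 3, 1, 0, 3]]

3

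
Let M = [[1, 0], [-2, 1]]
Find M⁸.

M = I + N where N = [[0, 0], [-2, 0]] is strictly lower-triangular, so N² = 0.
(I + N)⁸ = I + 8·N = [[1, 0], [-16, 1]].

[[1, 0], [-16, 1]]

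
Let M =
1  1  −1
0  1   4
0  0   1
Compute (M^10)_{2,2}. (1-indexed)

1

M = I + N where N = [[0, 1, −1], [0, 0, 4], [0, 0, 0]] is strictly upper-triangular, so N^3 = 0.
(I + N)^10 = I + 10·N + 45·N^2 = [[1, 10, 170], [0, 1, 40], [0, 0, 1]].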